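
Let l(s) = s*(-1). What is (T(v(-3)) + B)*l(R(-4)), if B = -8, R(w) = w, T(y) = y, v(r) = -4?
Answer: -48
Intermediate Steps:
l(s) = -s
(T(v(-3)) + B)*l(R(-4)) = (-4 - 8)*(-1*(-4)) = -12*4 = -48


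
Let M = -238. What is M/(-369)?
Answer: 238/369 ≈ 0.64499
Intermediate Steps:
M/(-369) = -238/(-369) = -238*(-1/369) = 238/369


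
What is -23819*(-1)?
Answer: 23819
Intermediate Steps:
-23819*(-1) = 23819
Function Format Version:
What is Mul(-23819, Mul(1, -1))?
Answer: 23819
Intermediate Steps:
Mul(-23819, Mul(1, -1)) = Mul(-23819, -1) = 23819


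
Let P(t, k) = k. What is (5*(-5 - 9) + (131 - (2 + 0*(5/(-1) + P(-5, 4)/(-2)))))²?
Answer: 3481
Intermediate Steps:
(5*(-5 - 9) + (131 - (2 + 0*(5/(-1) + P(-5, 4)/(-2)))))² = (5*(-5 - 9) + (131 - (2 + 0*(5/(-1) + 4/(-2)))))² = (5*(-14) + (131 - (2 + 0*(5*(-1) + 4*(-½)))))² = (-70 + (131 - (2 + 0*(-5 - 2))))² = (-70 + (131 - (2 + 0*(-7))))² = (-70 + (131 - (2 + 0)))² = (-70 + (131 - 1*2))² = (-70 + (131 - 2))² = (-70 + 129)² = 59² = 3481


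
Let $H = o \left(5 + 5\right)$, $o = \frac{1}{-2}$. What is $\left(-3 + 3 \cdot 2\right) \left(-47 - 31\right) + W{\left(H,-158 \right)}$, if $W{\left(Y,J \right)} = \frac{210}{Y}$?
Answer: $-276$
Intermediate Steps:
$o = - \frac{1}{2} \approx -0.5$
$H = -5$ ($H = - \frac{5 + 5}{2} = \left(- \frac{1}{2}\right) 10 = -5$)
$\left(-3 + 3 \cdot 2\right) \left(-47 - 31\right) + W{\left(H,-158 \right)} = \left(-3 + 3 \cdot 2\right) \left(-47 - 31\right) + \frac{210}{-5} = \left(-3 + 6\right) \left(-78\right) + 210 \left(- \frac{1}{5}\right) = 3 \left(-78\right) - 42 = -234 - 42 = -276$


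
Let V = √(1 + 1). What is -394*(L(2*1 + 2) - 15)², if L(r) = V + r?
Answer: -48462 + 8668*√2 ≈ -36204.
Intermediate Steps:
V = √2 ≈ 1.4142
L(r) = r + √2 (L(r) = √2 + r = r + √2)
-394*(L(2*1 + 2) - 15)² = -394*(((2*1 + 2) + √2) - 15)² = -394*(((2 + 2) + √2) - 15)² = -394*((4 + √2) - 15)² = -394*(-11 + √2)²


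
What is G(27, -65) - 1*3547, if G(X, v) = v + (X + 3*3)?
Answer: -3576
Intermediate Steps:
G(X, v) = 9 + X + v (G(X, v) = v + (X + 9) = v + (9 + X) = 9 + X + v)
G(27, -65) - 1*3547 = (9 + 27 - 65) - 1*3547 = -29 - 3547 = -3576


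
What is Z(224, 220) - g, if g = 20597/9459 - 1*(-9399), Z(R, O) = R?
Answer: -86806922/9459 ≈ -9177.2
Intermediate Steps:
g = 88925738/9459 (g = 20597*(1/9459) + 9399 = 20597/9459 + 9399 = 88925738/9459 ≈ 9401.2)
Z(224, 220) - g = 224 - 1*88925738/9459 = 224 - 88925738/9459 = -86806922/9459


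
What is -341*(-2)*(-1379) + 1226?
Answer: -939252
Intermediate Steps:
-341*(-2)*(-1379) + 1226 = 682*(-1379) + 1226 = -940478 + 1226 = -939252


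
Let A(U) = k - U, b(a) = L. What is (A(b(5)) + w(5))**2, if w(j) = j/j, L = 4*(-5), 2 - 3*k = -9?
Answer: 5476/9 ≈ 608.44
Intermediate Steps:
k = 11/3 (k = 2/3 - 1/3*(-9) = 2/3 + 3 = 11/3 ≈ 3.6667)
L = -20
w(j) = 1
b(a) = -20
A(U) = 11/3 - U
(A(b(5)) + w(5))**2 = ((11/3 - 1*(-20)) + 1)**2 = ((11/3 + 20) + 1)**2 = (71/3 + 1)**2 = (74/3)**2 = 5476/9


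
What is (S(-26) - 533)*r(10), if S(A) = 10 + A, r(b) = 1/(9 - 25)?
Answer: 549/16 ≈ 34.313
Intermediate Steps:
r(b) = -1/16 (r(b) = 1/(-16) = -1/16)
(S(-26) - 533)*r(10) = ((10 - 26) - 533)*(-1/16) = (-16 - 533)*(-1/16) = -549*(-1/16) = 549/16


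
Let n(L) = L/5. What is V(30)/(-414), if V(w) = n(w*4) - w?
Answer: 1/69 ≈ 0.014493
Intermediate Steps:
n(L) = L/5 (n(L) = L*(1/5) = L/5)
V(w) = -w/5 (V(w) = (w*4)/5 - w = (4*w)/5 - w = 4*w/5 - w = -w/5)
V(30)/(-414) = -1/5*30/(-414) = -6*(-1/414) = 1/69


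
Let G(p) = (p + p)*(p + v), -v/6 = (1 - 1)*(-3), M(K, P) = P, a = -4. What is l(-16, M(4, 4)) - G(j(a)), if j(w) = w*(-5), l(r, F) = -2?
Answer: -802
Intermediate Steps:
v = 0 (v = -6*(1 - 1)*(-3) = -0*(-3) = -6*0 = 0)
j(w) = -5*w
G(p) = 2*p**2 (G(p) = (p + p)*(p + 0) = (2*p)*p = 2*p**2)
l(-16, M(4, 4)) - G(j(a)) = -2 - 2*(-5*(-4))**2 = -2 - 2*20**2 = -2 - 2*400 = -2 - 1*800 = -2 - 800 = -802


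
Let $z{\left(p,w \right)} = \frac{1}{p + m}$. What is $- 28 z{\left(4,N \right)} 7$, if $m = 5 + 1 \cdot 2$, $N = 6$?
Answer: $- \frac{196}{11} \approx -17.818$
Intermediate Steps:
$m = 7$ ($m = 5 + 2 = 7$)
$z{\left(p,w \right)} = \frac{1}{7 + p}$ ($z{\left(p,w \right)} = \frac{1}{p + 7} = \frac{1}{7 + p}$)
$- 28 z{\left(4,N \right)} 7 = - \frac{28}{7 + 4} \cdot 7 = - \frac{28}{11} \cdot 7 = \left(-28\right) \frac{1}{11} \cdot 7 = \left(- \frac{28}{11}\right) 7 = - \frac{196}{11}$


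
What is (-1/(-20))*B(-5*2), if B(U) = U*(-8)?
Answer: 4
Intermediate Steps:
B(U) = -8*U
(-1/(-20))*B(-5*2) = (-1/(-20))*(-(-40)*2) = (-1*(-1/20))*(-8*(-10)) = (1/20)*80 = 4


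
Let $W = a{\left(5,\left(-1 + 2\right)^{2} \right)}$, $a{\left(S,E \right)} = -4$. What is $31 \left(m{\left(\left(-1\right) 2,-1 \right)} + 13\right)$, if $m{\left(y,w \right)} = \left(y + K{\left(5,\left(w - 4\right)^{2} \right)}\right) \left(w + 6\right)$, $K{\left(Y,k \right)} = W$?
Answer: $-527$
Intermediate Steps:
$W = -4$
$K{\left(Y,k \right)} = -4$
$m{\left(y,w \right)} = \left(-4 + y\right) \left(6 + w\right)$ ($m{\left(y,w \right)} = \left(y - 4\right) \left(w + 6\right) = \left(-4 + y\right) \left(6 + w\right)$)
$31 \left(m{\left(\left(-1\right) 2,-1 \right)} + 13\right) = 31 \left(\left(-24 - -4 + 6 \left(\left(-1\right) 2\right) - \left(-1\right) 2\right) + 13\right) = 31 \left(\left(-24 + 4 + 6 \left(-2\right) - -2\right) + 13\right) = 31 \left(\left(-24 + 4 - 12 + 2\right) + 13\right) = 31 \left(-30 + 13\right) = 31 \left(-17\right) = -527$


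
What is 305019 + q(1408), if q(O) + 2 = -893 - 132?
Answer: 303992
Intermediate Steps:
q(O) = -1027 (q(O) = -2 + (-893 - 132) = -2 - 1025 = -1027)
305019 + q(1408) = 305019 - 1027 = 303992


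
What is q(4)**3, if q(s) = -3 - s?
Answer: -343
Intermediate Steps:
q(4)**3 = (-3 - 1*4)**3 = (-3 - 4)**3 = (-7)**3 = -343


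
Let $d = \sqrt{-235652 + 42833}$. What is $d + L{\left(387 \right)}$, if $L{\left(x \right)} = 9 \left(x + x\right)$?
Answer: $6966 + i \sqrt{192819} \approx 6966.0 + 439.11 i$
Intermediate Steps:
$d = i \sqrt{192819}$ ($d = \sqrt{-192819} = i \sqrt{192819} \approx 439.11 i$)
$L{\left(x \right)} = 18 x$ ($L{\left(x \right)} = 9 \cdot 2 x = 18 x$)
$d + L{\left(387 \right)} = i \sqrt{192819} + 18 \cdot 387 = i \sqrt{192819} + 6966 = 6966 + i \sqrt{192819}$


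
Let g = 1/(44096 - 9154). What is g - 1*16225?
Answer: -566933949/34942 ≈ -16225.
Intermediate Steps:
g = 1/34942 ≈ 2.8619e-5
g - 1*16225 = 1/34942 - 1*16225 = 1/34942 - 16225 = -566933949/34942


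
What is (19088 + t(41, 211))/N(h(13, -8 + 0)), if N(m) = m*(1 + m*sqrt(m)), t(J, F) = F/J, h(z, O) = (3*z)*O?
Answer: -41201/20447896872 - 82402*I*sqrt(78)/65538131 ≈ -2.0149e-6 - 0.011104*I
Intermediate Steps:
h(z, O) = 3*O*z
N(m) = m*(1 + m**(3/2))
(19088 + t(41, 211))/N(h(13, -8 + 0)) = (19088 + 211/41)/(3*(-8 + 0)*13 + (3*(-8 + 0)*13)**(5/2)) = (19088 + 211*(1/41))/(3*(-8)*13 + (3*(-8)*13)**(5/2)) = (19088 + 211/41)/(-312 + (-312)**(5/2)) = 782819/(41*(-312 + 194688*I*sqrt(78)))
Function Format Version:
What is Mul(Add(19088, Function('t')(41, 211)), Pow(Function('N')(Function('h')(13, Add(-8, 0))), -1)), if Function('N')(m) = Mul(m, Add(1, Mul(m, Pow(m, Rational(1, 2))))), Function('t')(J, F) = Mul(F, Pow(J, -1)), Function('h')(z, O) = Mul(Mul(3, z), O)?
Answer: Add(Rational(-41201, 20447896872), Mul(Rational(-82402, 65538131), I, Pow(78, Rational(1, 2)))) ≈ Add(-2.0149e-6, Mul(-0.011104, I))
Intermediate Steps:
Function('h')(z, O) = Mul(3, O, z)
Function('N')(m) = Mul(m, Add(1, Pow(m, Rational(3, 2))))
Mul(Add(19088, Function('t')(41, 211)), Pow(Function('N')(Function('h')(13, Add(-8, 0))), -1)) = Mul(Add(19088, Mul(211, Pow(41, -1))), Pow(Add(Mul(3, Add(-8, 0), 13), Pow(Mul(3, Add(-8, 0), 13), Rational(5, 2))), -1)) = Mul(Add(19088, Mul(211, Rational(1, 41))), Pow(Add(Mul(3, -8, 13), Pow(Mul(3, -8, 13), Rational(5, 2))), -1)) = Mul(Add(19088, Rational(211, 41)), Pow(Add(-312, Pow(-312, Rational(5, 2))), -1)) = Mul(Rational(782819, 41), Pow(Add(-312, Mul(194688, I, Pow(78, Rational(1, 2)))), -1))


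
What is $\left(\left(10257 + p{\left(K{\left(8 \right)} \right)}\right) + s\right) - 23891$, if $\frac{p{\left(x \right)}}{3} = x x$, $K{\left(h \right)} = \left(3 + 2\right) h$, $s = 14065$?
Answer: $5231$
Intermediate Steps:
$K{\left(h \right)} = 5 h$
$p{\left(x \right)} = 3 x^{2}$ ($p{\left(x \right)} = 3 x x = 3 x^{2}$)
$\left(\left(10257 + p{\left(K{\left(8 \right)} \right)}\right) + s\right) - 23891 = \left(\left(10257 + 3 \left(5 \cdot 8\right)^{2}\right) + 14065\right) - 23891 = \left(\left(10257 + 3 \cdot 40^{2}\right) + 14065\right) - 23891 = \left(\left(10257 + 3 \cdot 1600\right) + 14065\right) - 23891 = \left(\left(10257 + 4800\right) + 14065\right) - 23891 = \left(15057 + 14065\right) - 23891 = 29122 - 23891 = 5231$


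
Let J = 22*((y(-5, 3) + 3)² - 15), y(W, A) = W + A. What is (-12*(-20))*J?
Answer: -73920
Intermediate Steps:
y(W, A) = A + W
J = -308 (J = 22*(((3 - 5) + 3)² - 15) = 22*((-2 + 3)² - 15) = 22*(1² - 15) = 22*(1 - 15) = 22*(-14) = -308)
(-12*(-20))*J = -12*(-20)*(-308) = 240*(-308) = -73920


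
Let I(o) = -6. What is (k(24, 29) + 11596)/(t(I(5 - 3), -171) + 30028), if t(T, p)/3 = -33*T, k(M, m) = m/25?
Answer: 289929/765550 ≈ 0.37872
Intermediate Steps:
k(M, m) = m/25 (k(M, m) = m*(1/25) = m/25)
t(T, p) = -99*T (t(T, p) = 3*(-33*T) = -99*T)
(k(24, 29) + 11596)/(t(I(5 - 3), -171) + 30028) = ((1/25)*29 + 11596)/(-99*(-6) + 30028) = (29/25 + 11596)/(594 + 30028) = (289929/25)/30622 = (289929/25)*(1/30622) = 289929/765550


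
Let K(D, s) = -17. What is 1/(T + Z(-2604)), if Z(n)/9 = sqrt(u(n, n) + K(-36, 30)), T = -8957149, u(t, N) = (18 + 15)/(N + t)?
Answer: -15549610664/139280179611828299 - 18*I*sqrt(12812982)/139280179611828299 ≈ -1.1164e-7 - 4.626e-13*I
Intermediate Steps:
u(t, N) = 33/(N + t)
Z(n) = 9*sqrt(-17 + 33/(2*n)) (Z(n) = 9*sqrt(33/(n + n) - 17) = 9*sqrt(33/((2*n)) - 17) = 9*sqrt(33*(1/(2*n)) - 17) = 9*sqrt(33/(2*n) - 17) = 9*sqrt(-17 + 33/(2*n)))
1/(T + Z(-2604)) = 1/(-8957149 + 9*sqrt(-68 + 66/(-2604))/2) = 1/(-8957149 + 9*sqrt(-68 + 66*(-1/2604))/2) = 1/(-8957149 + 9*sqrt(-68 - 11/434)/2) = 1/(-8957149 + 9*sqrt(-29523/434)/2) = 1/(-8957149 + 9*(I*sqrt(12812982)/434)/2) = 1/(-8957149 + 9*I*sqrt(12812982)/868)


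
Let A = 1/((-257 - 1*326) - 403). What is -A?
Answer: 1/986 ≈ 0.0010142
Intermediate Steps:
A = -1/986 (A = 1/((-257 - 326) - 403) = 1/(-583 - 403) = 1/(-986) = -1/986 ≈ -0.0010142)
-A = -1*(-1/986) = 1/986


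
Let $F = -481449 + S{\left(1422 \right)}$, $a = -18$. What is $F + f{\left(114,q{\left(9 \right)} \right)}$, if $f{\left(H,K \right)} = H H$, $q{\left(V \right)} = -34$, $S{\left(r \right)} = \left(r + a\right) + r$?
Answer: $-465627$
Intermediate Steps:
$S{\left(r \right)} = -18 + 2 r$ ($S{\left(r \right)} = \left(r - 18\right) + r = \left(-18 + r\right) + r = -18 + 2 r$)
$F = -478623$ ($F = -481449 + \left(-18 + 2 \cdot 1422\right) = -481449 + \left(-18 + 2844\right) = -481449 + 2826 = -478623$)
$f{\left(H,K \right)} = H^{2}$
$F + f{\left(114,q{\left(9 \right)} \right)} = -478623 + 114^{2} = -478623 + 12996 = -465627$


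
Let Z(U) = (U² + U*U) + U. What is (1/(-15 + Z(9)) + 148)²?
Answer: 533101921/24336 ≈ 21906.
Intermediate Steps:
Z(U) = U + 2*U² (Z(U) = (U² + U²) + U = 2*U² + U = U + 2*U²)
(1/(-15 + Z(9)) + 148)² = (1/(-15 + 9*(1 + 2*9)) + 148)² = (1/(-15 + 9*(1 + 18)) + 148)² = (1/(-15 + 9*19) + 148)² = (1/(-15 + 171) + 148)² = (1/156 + 148)² = (23089/156)² = 533101921/24336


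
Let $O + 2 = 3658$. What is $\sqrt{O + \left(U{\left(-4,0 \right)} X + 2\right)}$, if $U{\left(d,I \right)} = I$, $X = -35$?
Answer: $\sqrt{3658} \approx 60.481$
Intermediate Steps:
$O = 3656$ ($O = -2 + 3658 = 3656$)
$\sqrt{O + \left(U{\left(-4,0 \right)} X + 2\right)} = \sqrt{3656 + \left(0 \left(-35\right) + 2\right)} = \sqrt{3656 + \left(0 + 2\right)} = \sqrt{3656 + 2} = \sqrt{3658}$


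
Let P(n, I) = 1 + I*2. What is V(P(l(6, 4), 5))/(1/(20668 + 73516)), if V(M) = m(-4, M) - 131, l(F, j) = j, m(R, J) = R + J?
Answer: -11678816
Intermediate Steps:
m(R, J) = J + R
P(n, I) = 1 + 2*I
V(M) = -135 + M (V(M) = (M - 4) - 131 = (-4 + M) - 131 = -135 + M)
V(P(l(6, 4), 5))/(1/(20668 + 73516)) = (-135 + (1 + 2*5))/(1/(20668 + 73516)) = (-135 + (1 + 10))/(1/94184) = (-135 + 11)/(1/94184) = -124*94184 = -11678816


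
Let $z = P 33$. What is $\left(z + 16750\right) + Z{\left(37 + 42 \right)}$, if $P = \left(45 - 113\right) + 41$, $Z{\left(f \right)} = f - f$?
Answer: $15859$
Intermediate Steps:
$Z{\left(f \right)} = 0$
$P = -27$ ($P = -68 + 41 = -27$)
$z = -891$ ($z = \left(-27\right) 33 = -891$)
$\left(z + 16750\right) + Z{\left(37 + 42 \right)} = \left(-891 + 16750\right) + 0 = 15859 + 0 = 15859$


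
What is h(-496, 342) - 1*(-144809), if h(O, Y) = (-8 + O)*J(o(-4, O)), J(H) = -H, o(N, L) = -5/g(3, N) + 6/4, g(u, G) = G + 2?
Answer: 146825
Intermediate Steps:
g(u, G) = 2 + G
o(N, L) = 3/2 - 5/(2 + N) (o(N, L) = -5/(2 + N) + 6/4 = -5/(2 + N) + 6*(¼) = -5/(2 + N) + 3/2 = 3/2 - 5/(2 + N))
h(O, Y) = 32 - 4*O (h(O, Y) = (-8 + O)*(-(-4 + 3*(-4))/(2*(2 - 4))) = (-8 + O)*(-(-4 - 12)/(2*(-2))) = (-8 + O)*(-(-1)*(-16)/(2*2)) = (-8 + O)*(-1*4) = (-8 + O)*(-4) = 32 - 4*O)
h(-496, 342) - 1*(-144809) = (32 - 4*(-496)) - 1*(-144809) = (32 + 1984) + 144809 = 2016 + 144809 = 146825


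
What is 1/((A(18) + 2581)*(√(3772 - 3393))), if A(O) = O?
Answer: √379/985021 ≈ 1.9764e-5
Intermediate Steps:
1/((A(18) + 2581)*(√(3772 - 3393))) = 1/((18 + 2581)*(√(3772 - 3393))) = 1/(2599*(√379)) = (√379/379)/2599 = √379/985021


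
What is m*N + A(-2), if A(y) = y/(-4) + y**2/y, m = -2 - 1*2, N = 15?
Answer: -123/2 ≈ -61.500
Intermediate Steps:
m = -4 (m = -2 - 2 = -4)
A(y) = 3*y/4 (A(y) = y*(-1/4) + y = -y/4 + y = 3*y/4)
m*N + A(-2) = -4*15 + (3/4)*(-2) = -60 - 3/2 = -123/2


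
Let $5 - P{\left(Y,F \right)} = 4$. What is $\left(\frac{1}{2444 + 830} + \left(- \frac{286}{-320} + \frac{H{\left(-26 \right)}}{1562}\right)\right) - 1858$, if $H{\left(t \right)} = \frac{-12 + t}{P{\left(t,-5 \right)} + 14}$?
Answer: $- \frac{1139667097123}{613678560} \approx -1857.1$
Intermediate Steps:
$P{\left(Y,F \right)} = 1$ ($P{\left(Y,F \right)} = 5 - 4 = 1$)
$H{\left(t \right)} = - \frac{4}{5} + \frac{t}{15}$ ($H{\left(t \right)} = \frac{-12 + t}{1 + 14} = \frac{-12 + t}{15} = \left(-12 + t\right) \frac{1}{15} = - \frac{4}{5} + \frac{t}{15}$)
$\left(\frac{1}{2444 + 830} + \left(- \frac{286}{-320} + \frac{H{\left(-26 \right)}}{1562}\right)\right) - 1858 = \left(\frac{1}{2444 + 830} + \left(- \frac{286}{-320} + \frac{- \frac{4}{5} + \frac{1}{15} \left(-26\right)}{1562}\right)\right) - 1858 = \left(\frac{1}{3274} + \left(\left(-286\right) \left(- \frac{1}{320}\right) + \left(- \frac{4}{5} - \frac{26}{15}\right) \frac{1}{1562}\right)\right) - 1858 = \left(\frac{1}{3274} + \left(\frac{143}{160} - \frac{19}{11715}\right)\right) - 1858 = \left(\frac{1}{3274} + \frac{334441}{374880}\right) - 1858 = \frac{547667357}{613678560} - 1858 = - \frac{1139667097123}{613678560}$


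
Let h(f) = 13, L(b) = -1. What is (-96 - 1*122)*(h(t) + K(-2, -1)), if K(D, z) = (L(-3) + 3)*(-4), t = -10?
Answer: -1090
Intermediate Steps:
K(D, z) = -8 (K(D, z) = (-1 + 3)*(-4) = 2*(-4) = -8)
(-96 - 1*122)*(h(t) + K(-2, -1)) = (-96 - 1*122)*(13 - 8) = (-96 - 122)*5 = -218*5 = -1090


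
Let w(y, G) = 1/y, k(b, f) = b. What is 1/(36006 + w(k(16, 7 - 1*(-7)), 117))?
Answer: 16/576097 ≈ 2.7773e-5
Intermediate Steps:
1/(36006 + w(k(16, 7 - 1*(-7)), 117)) = 1/(36006 + 1/16) = 1/(576097/16) = 16/576097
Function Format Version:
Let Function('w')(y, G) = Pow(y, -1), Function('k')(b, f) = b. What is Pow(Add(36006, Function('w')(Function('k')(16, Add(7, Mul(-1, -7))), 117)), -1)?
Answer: Rational(16, 576097) ≈ 2.7773e-5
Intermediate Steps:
Pow(Add(36006, Function('w')(Function('k')(16, Add(7, Mul(-1, -7))), 117)), -1) = Pow(Add(36006, Pow(16, -1)), -1) = Pow(Add(36006, Rational(1, 16)), -1) = Pow(Rational(576097, 16), -1) = Rational(16, 576097)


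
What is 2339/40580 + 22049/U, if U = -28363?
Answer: -828407363/1150970540 ≈ -0.71975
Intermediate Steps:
2339/40580 + 22049/U = 2339/40580 + 22049/(-28363) = 2339*(1/40580) + 22049*(-1/28363) = 2339/40580 - 22049/28363 = -828407363/1150970540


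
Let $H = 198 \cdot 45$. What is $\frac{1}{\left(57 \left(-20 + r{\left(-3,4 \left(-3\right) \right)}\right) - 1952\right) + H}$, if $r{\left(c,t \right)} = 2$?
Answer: $\frac{1}{5932} \approx 0.00016858$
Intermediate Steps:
$H = 8910$
$\frac{1}{\left(57 \left(-20 + r{\left(-3,4 \left(-3\right) \right)}\right) - 1952\right) + H} = \frac{1}{\left(57 \left(-20 + 2\right) - 1952\right) + 8910} = \frac{1}{\left(57 \left(-18\right) - 1952\right) + 8910} = \frac{1}{\left(-1026 - 1952\right) + 8910} = \frac{1}{-2978 + 8910} = \frac{1}{5932}$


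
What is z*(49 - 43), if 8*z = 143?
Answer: 429/4 ≈ 107.25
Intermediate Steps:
z = 143/8 (z = (⅛)*143 = 143/8 ≈ 17.875)
z*(49 - 43) = 143*(49 - 43)/8 = (143/8)*6 = 429/4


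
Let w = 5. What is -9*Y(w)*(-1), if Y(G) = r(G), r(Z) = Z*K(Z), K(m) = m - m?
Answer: 0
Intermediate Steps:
K(m) = 0
r(Z) = 0 (r(Z) = Z*0 = 0)
Y(G) = 0
-9*Y(w)*(-1) = -9*0*(-1) = 0*(-1) = 0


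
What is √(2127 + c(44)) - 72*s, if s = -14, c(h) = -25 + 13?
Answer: 1008 + 3*√235 ≈ 1054.0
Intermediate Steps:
c(h) = -12
√(2127 + c(44)) - 72*s = √(2127 - 12) - 72*(-14) = √2115 + 1008 = 3*√235 + 1008 = 1008 + 3*√235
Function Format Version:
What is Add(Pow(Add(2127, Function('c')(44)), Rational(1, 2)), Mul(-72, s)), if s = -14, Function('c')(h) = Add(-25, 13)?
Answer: Add(1008, Mul(3, Pow(235, Rational(1, 2)))) ≈ 1054.0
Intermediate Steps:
Function('c')(h) = -12
Add(Pow(Add(2127, Function('c')(44)), Rational(1, 2)), Mul(-72, s)) = Add(Pow(Add(2127, -12), Rational(1, 2)), Mul(-72, -14)) = Add(Pow(2115, Rational(1, 2)), 1008) = Add(Mul(3, Pow(235, Rational(1, 2))), 1008) = Add(1008, Mul(3, Pow(235, Rational(1, 2))))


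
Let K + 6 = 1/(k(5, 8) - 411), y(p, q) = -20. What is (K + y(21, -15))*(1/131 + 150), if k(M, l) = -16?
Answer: -218185053/55937 ≈ -3900.6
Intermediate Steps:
K = -2563/427 (K = -6 + 1/(-16 - 411) = -6 + 1/(-427) = -6 - 1/427 = -2563/427 ≈ -6.0023)
(K + y(21, -15))*(1/131 + 150) = (-2563/427 - 20)*(1/131 + 150) = -11103*(1/131 + 150)/427 = -11103/427*19651/131 = -218185053/55937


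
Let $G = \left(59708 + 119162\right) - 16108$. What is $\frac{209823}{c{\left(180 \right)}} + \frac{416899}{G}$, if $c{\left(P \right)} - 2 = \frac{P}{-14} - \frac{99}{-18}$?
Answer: $- \frac{159361896113}{4069050} \approx -39164.0$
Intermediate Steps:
$G = 162762$ ($G = 178870 - 16108 = 162762$)
$c{\left(P \right)} = \frac{15}{2} - \frac{P}{14}$ ($c{\left(P \right)} = 2 + \left(\frac{P}{-14} - \frac{99}{-18}\right) = 2 + \left(P \left(- \frac{1}{14}\right) - - \frac{11}{2}\right) = 2 - \left(- \frac{11}{2} + \frac{P}{14}\right) = \frac{15}{2} - \frac{P}{14}$)
$\frac{209823}{c{\left(180 \right)}} + \frac{416899}{G} = \frac{209823}{\frac{15}{2} - \frac{90}{7}} + \frac{416899}{162762} = \frac{209823}{\frac{15}{2} - \frac{90}{7}} + 416899 \cdot \frac{1}{162762} = \frac{209823}{- \frac{75}{14}} + \frac{416899}{162762} = 209823 \left(- \frac{14}{75}\right) + \frac{416899}{162762} = - \frac{979174}{25} + \frac{416899}{162762} = - \frac{159361896113}{4069050}$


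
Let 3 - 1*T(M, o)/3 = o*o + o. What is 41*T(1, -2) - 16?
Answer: 107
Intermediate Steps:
T(M, o) = 9 - 3*o - 3*o**2 (T(M, o) = 9 - 3*(o*o + o) = 9 - 3*(o**2 + o) = 9 - 3*(o + o**2) = 9 + (-3*o - 3*o**2) = 9 - 3*o - 3*o**2)
41*T(1, -2) - 16 = 41*(9 - 3*(-2) - 3*(-2)**2) - 16 = 41*(9 + 6 - 3*4) - 16 = 41*(9 + 6 - 12) - 16 = 41*3 - 16 = 123 - 16 = 107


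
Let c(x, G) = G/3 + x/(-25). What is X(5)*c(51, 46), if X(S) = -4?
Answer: -3988/75 ≈ -53.173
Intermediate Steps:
c(x, G) = -x/25 + G/3 (c(x, G) = G*(⅓) + x*(-1/25) = G/3 - x/25 = -x/25 + G/3)
X(5)*c(51, 46) = -4*(-1/25*51 + (⅓)*46) = -4*(-51/25 + 46/3) = -4*997/75 = -3988/75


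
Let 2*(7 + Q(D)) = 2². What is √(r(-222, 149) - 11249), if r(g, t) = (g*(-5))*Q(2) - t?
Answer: 2*I*√4237 ≈ 130.18*I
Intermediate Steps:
Q(D) = -5 (Q(D) = -7 + (½)*2² = -7 + (½)*4 = -7 + 2 = -5)
r(g, t) = -t + 25*g (r(g, t) = (g*(-5))*(-5) - t = -5*g*(-5) - t = 25*g - t = -t + 25*g)
√(r(-222, 149) - 11249) = √((-1*149 + 25*(-222)) - 11249) = √((-149 - 5550) - 11249) = √(-5699 - 11249) = √(-16948) = 2*I*√4237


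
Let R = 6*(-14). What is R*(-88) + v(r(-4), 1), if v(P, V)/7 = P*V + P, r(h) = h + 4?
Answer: 7392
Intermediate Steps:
r(h) = 4 + h
R = -84
v(P, V) = 7*P + 7*P*V (v(P, V) = 7*(P*V + P) = 7*(P + P*V) = 7*P + 7*P*V)
R*(-88) + v(r(-4), 1) = -84*(-88) + 7*(4 - 4)*(1 + 1) = 7392 + 7*0*2 = 7392 + 0 = 7392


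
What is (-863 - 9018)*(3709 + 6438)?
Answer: -100262507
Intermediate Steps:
(-863 - 9018)*(3709 + 6438) = -9881*10147 = -100262507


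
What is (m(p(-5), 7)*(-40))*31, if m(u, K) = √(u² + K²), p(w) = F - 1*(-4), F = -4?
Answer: -8680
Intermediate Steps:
p(w) = 0 (p(w) = -4 - 1*(-4) = -4 + 4 = 0)
m(u, K) = √(K² + u²)
(m(p(-5), 7)*(-40))*31 = (√(7² + 0²)*(-40))*31 = (√(49 + 0)*(-40))*31 = (√49*(-40))*31 = (7*(-40))*31 = -280*31 = -8680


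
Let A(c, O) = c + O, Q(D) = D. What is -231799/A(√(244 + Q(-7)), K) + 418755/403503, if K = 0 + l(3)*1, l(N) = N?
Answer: 1641463461/538004 - 231799*√237/228 ≈ -12600.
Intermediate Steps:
K = 3 (K = 0 + 3*1 = 0 + 3 = 3)
A(c, O) = O + c
-231799/A(√(244 + Q(-7)), K) + 418755/403503 = -231799/(3 + √(244 - 7)) + 418755/403503 = -231799/(3 + √237) + 418755*(1/403503) = -231799/(3 + √237) + 139585/134501 = 139585/134501 - 231799/(3 + √237)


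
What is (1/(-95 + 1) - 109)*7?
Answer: -71729/94 ≈ -763.07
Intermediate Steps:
(1/(-95 + 1) - 109)*7 = (1/(-94) - 109)*7 = (-1/94 - 109)*7 = -10247/94*7 = -71729/94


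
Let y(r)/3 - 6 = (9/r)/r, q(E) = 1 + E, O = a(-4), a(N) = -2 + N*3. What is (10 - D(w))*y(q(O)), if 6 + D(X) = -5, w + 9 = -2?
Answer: 64449/169 ≈ 381.35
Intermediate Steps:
w = -11 (w = -9 - 2 = -11)
D(X) = -11 (D(X) = -6 - 5 = -11)
a(N) = -2 + 3*N
O = -14 (O = -2 + 3*(-4) = -2 - 12 = -14)
y(r) = 18 + 27/r² (y(r) = 18 + 3*((9/r)/r) = 18 + 3*(9/r²) = 18 + 27/r²)
(10 - D(w))*y(q(O)) = (10 - 1*(-11))*(18 + 27/(1 - 14)²) = (10 + 11)*(18 + 27/(-13)²) = 21*(18 + 27*(1/169)) = 21*(18 + 27/169) = 21*(3069/169) = 64449/169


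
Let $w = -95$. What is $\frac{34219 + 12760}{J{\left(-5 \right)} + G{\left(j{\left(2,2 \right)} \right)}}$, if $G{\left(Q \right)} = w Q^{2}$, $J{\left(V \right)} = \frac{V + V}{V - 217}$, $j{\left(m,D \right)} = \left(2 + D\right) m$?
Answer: $- \frac{5214669}{674875} \approx -7.7269$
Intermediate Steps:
$j{\left(m,D \right)} = m \left(2 + D\right)$
$J{\left(V \right)} = \frac{2 V}{-217 + V}$
$G{\left(Q \right)} = - 95 Q^{2}$
$\frac{34219 + 12760}{J{\left(-5 \right)} + G{\left(j{\left(2,2 \right)} \right)}} = \frac{34219 + 12760}{2 \left(-5\right) \frac{1}{-217 - 5} - 95 \left(2 \left(2 + 2\right)\right)^{2}} = \frac{46979}{2 \left(-5\right) \frac{1}{-222} - 95 \left(2 \cdot 4\right)^{2}} = \frac{46979}{2 \left(-5\right) \left(- \frac{1}{222}\right) - 95 \cdot 8^{2}} = \frac{46979}{\frac{5}{111} - 6080} = \frac{46979}{- \frac{674875}{111}} = 46979 \left(- \frac{111}{674875}\right) = - \frac{5214669}{674875}$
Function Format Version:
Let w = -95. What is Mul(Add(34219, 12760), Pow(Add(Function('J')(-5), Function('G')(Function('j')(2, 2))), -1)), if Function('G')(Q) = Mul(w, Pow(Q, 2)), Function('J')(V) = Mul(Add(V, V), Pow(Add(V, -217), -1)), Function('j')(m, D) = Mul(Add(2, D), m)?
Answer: Rational(-5214669, 674875) ≈ -7.7269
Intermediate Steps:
Function('j')(m, D) = Mul(m, Add(2, D))
Function('J')(V) = Mul(2, V, Pow(Add(-217, V), -1)) (Function('J')(V) = Mul(Mul(2, V), Pow(Add(-217, V), -1)) = Mul(2, V, Pow(Add(-217, V), -1)))
Function('G')(Q) = Mul(-95, Pow(Q, 2))
Mul(Add(34219, 12760), Pow(Add(Function('J')(-5), Function('G')(Function('j')(2, 2))), -1)) = Mul(Add(34219, 12760), Pow(Add(Mul(2, -5, Pow(Add(-217, -5), -1)), Mul(-95, Pow(Mul(2, Add(2, 2)), 2))), -1)) = Mul(46979, Pow(Add(Mul(2, -5, Pow(-222, -1)), Mul(-95, Pow(Mul(2, 4), 2))), -1)) = Mul(46979, Pow(Add(Mul(2, -5, Rational(-1, 222)), Mul(-95, Pow(8, 2))), -1)) = Mul(46979, Pow(Add(Rational(5, 111), Mul(-95, 64)), -1)) = Mul(46979, Pow(Add(Rational(5, 111), -6080), -1)) = Mul(46979, Pow(Rational(-674875, 111), -1)) = Mul(46979, Rational(-111, 674875)) = Rational(-5214669, 674875)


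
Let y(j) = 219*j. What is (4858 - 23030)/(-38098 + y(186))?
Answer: -4543/659 ≈ -6.8938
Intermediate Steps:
(4858 - 23030)/(-38098 + y(186)) = (4858 - 23030)/(-38098 + 219*186) = -18172/(-38098 + 40734) = -18172/2636 = -18172*1/2636 = -4543/659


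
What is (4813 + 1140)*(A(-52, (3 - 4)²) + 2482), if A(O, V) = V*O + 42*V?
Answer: 14715816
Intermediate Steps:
A(O, V) = 42*V + O*V (A(O, V) = O*V + 42*V = 42*V + O*V)
(4813 + 1140)*(A(-52, (3 - 4)²) + 2482) = (4813 + 1140)*((3 - 4)²*(42 - 52) + 2482) = 5953*((-1)²*(-10) + 2482) = 5953*(1*(-10) + 2482) = 5953*(-10 + 2482) = 5953*2472 = 14715816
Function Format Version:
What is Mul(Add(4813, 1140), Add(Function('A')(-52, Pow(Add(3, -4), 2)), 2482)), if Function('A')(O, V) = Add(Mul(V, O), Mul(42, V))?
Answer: 14715816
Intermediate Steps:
Function('A')(O, V) = Add(Mul(42, V), Mul(O, V)) (Function('A')(O, V) = Add(Mul(O, V), Mul(42, V)) = Add(Mul(42, V), Mul(O, V)))
Mul(Add(4813, 1140), Add(Function('A')(-52, Pow(Add(3, -4), 2)), 2482)) = Mul(Add(4813, 1140), Add(Mul(Pow(Add(3, -4), 2), Add(42, -52)), 2482)) = Mul(5953, Add(Mul(Pow(-1, 2), -10), 2482)) = Mul(5953, Add(Mul(1, -10), 2482)) = Mul(5953, Add(-10, 2482)) = Mul(5953, 2472) = 14715816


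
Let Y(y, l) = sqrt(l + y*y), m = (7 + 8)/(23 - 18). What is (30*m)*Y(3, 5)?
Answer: 90*sqrt(14) ≈ 336.75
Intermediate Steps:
m = 3 (m = 15/5 = 15*(1/5) = 3)
Y(y, l) = sqrt(l + y**2)
(30*m)*Y(3, 5) = (30*3)*sqrt(5 + 3**2) = 90*sqrt(5 + 9) = 90*sqrt(14)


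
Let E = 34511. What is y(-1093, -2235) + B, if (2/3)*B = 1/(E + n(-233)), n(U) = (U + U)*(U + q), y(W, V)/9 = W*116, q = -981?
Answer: -1369846713237/1200470 ≈ -1.1411e+6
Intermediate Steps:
y(W, V) = 1044*W (y(W, V) = 9*(W*116) = 9*(116*W) = 1044*W)
n(U) = 2*U*(-981 + U) (n(U) = (U + U)*(U - 981) = (2*U)*(-981 + U) = 2*U*(-981 + U))
B = 3/1200470 (B = 3/(2*(34511 + 2*(-233)*(-981 - 233))) = 3/(2*(34511 + 2*(-233)*(-1214))) = 3/(2*(34511 + 565724)) = (3/2)/600235 = (3/2)*(1/600235) = 3/1200470 ≈ 2.4990e-6)
y(-1093, -2235) + B = 1044*(-1093) + 3/1200470 = -1141092 + 3/1200470 = -1369846713237/1200470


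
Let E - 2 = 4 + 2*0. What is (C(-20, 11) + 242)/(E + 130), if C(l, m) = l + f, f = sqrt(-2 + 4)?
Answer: 111/68 + sqrt(2)/136 ≈ 1.6428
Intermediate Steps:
E = 6 (E = 2 + (4 + 2*0) = 2 + (4 + 0) = 2 + 4 = 6)
f = sqrt(2) ≈ 1.4142
C(l, m) = l + sqrt(2)
(C(-20, 11) + 242)/(E + 130) = ((-20 + sqrt(2)) + 242)/(6 + 130) = (222 + sqrt(2))/136 = (222 + sqrt(2))*(1/136) = 111/68 + sqrt(2)/136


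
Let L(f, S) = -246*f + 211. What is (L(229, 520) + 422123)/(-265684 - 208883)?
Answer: -122000/158189 ≈ -0.77123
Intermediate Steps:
L(f, S) = 211 - 246*f
(L(229, 520) + 422123)/(-265684 - 208883) = ((211 - 246*229) + 422123)/(-265684 - 208883) = ((211 - 56334) + 422123)/(-474567) = (-56123 + 422123)*(-1/474567) = 366000*(-1/474567) = -122000/158189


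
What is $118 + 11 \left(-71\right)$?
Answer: $-663$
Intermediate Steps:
$118 + 11 \left(-71\right) = 118 - 781 = -663$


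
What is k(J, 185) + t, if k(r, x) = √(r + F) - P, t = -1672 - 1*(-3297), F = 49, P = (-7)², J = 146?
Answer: 1576 + √195 ≈ 1590.0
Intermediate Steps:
P = 49
t = 1625 (t = -1672 + 3297 = 1625)
k(r, x) = -49 + √(49 + r) (k(r, x) = √(r + 49) - 1*49 = √(49 + r) - 49 = -49 + √(49 + r))
k(J, 185) + t = (-49 + √(49 + 146)) + 1625 = (-49 + √195) + 1625 = 1576 + √195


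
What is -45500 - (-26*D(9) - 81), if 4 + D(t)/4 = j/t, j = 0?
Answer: -45835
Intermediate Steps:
D(t) = -16 (D(t) = -16 + 4*(0/t) = -16 + 4*0 = -16 + 0 = -16)
-45500 - (-26*D(9) - 81) = -45500 - (-26*(-16) - 81) = -45500 - (416 - 81) = -45500 - 1*335 = -45500 - 335 = -45835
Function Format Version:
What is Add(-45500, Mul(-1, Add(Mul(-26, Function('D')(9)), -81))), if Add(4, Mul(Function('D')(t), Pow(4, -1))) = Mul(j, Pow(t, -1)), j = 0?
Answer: -45835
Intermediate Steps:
Function('D')(t) = -16 (Function('D')(t) = Add(-16, Mul(4, Mul(0, Pow(t, -1)))) = Add(-16, Mul(4, 0)) = Add(-16, 0) = -16)
Add(-45500, Mul(-1, Add(Mul(-26, Function('D')(9)), -81))) = Add(-45500, Mul(-1, Add(Mul(-26, -16), -81))) = Add(-45500, Mul(-1, Add(416, -81))) = Add(-45500, Mul(-1, 335)) = Add(-45500, -335) = -45835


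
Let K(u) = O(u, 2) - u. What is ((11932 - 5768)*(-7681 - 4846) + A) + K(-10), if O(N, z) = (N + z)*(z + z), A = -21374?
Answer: -77237824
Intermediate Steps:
O(N, z) = 2*z*(N + z) (O(N, z) = (N + z)*(2*z) = 2*z*(N + z))
K(u) = 8 + 3*u (K(u) = 2*2*(u + 2) - u = 2*2*(2 + u) - u = (8 + 4*u) - u = 8 + 3*u)
((11932 - 5768)*(-7681 - 4846) + A) + K(-10) = ((11932 - 5768)*(-7681 - 4846) - 21374) + (8 + 3*(-10)) = (6164*(-12527) - 21374) + (8 - 30) = (-77216428 - 21374) - 22 = -77237802 - 22 = -77237824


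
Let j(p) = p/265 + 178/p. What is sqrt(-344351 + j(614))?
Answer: I*sqrt(2279116679832310)/81355 ≈ 586.81*I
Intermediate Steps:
j(p) = 178/p + p/265 (j(p) = p*(1/265) + 178/p = p/265 + 178/p = 178/p + p/265)
sqrt(-344351 + j(614)) = sqrt(-344351 + (178/614 + (1/265)*614)) = sqrt(-344351 + (178*(1/614) + 614/265)) = sqrt(-344351 + (89/307 + 614/265)) = sqrt(-344351 + 212083/81355) = sqrt(-28014463522/81355) = I*sqrt(2279116679832310)/81355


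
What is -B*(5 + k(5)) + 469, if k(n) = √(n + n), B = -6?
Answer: 499 + 6*√10 ≈ 517.97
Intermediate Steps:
k(n) = √2*√n (k(n) = √(2*n) = √2*√n)
-B*(5 + k(5)) + 469 = -(-6)*(5 + √2*√5) + 469 = -(-6)*(5 + √10) + 469 = -(-30 - 6*√10) + 469 = (30 + 6*√10) + 469 = 499 + 6*√10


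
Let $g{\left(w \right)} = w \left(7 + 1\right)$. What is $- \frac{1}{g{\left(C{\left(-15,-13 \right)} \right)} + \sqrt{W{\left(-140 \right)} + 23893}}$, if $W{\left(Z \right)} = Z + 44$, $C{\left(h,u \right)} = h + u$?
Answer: $\frac{224}{26379} + \frac{\sqrt{23797}}{26379} \approx 0.01434$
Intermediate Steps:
$g{\left(w \right)} = 8 w$ ($g{\left(w \right)} = w 8 = 8 w$)
$W{\left(Z \right)} = 44 + Z$
$- \frac{1}{g{\left(C{\left(-15,-13 \right)} \right)} + \sqrt{W{\left(-140 \right)} + 23893}} = - \frac{1}{8 \left(-15 - 13\right) + \sqrt{\left(44 - 140\right) + 23893}} = - \frac{1}{8 \left(-28\right) + \sqrt{-96 + 23893}} = - \frac{1}{-224 + \sqrt{23797}}$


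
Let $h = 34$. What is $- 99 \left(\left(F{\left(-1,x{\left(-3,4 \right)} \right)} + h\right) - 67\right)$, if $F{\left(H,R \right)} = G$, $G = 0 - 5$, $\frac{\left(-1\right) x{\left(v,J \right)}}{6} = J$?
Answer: $3762$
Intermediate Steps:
$x{\left(v,J \right)} = - 6 J$
$G = -5$
$F{\left(H,R \right)} = -5$
$- 99 \left(\left(F{\left(-1,x{\left(-3,4 \right)} \right)} + h\right) - 67\right) = - 99 \left(\left(-5 + 34\right) - 67\right) = - 99 \left(29 - 67\right) = \left(-99\right) \left(-38\right) = 3762$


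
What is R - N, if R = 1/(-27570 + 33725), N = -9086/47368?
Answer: 27985849/145775020 ≈ 0.19198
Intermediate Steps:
N = -4543/23684 (N = -9086*1/47368 = -4543/23684 ≈ -0.19182)
R = 1/6155 ≈ 0.00016247
R - N = 1/6155 - 1*(-4543/23684) = 1/6155 + 4543/23684 = 27985849/145775020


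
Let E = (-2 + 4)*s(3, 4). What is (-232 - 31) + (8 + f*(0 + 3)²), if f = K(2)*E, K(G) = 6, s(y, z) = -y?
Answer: -579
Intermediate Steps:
E = -6 (E = (-2 + 4)*(-1*3) = 2*(-3) = -6)
f = -36 (f = 6*(-6) = -36)
(-232 - 31) + (8 + f*(0 + 3)²) = (-232 - 31) + (8 - 36*(0 + 3)²) = -263 + (8 - 36*3²) = -263 + (8 - 36*9) = -263 + (8 - 324) = -263 - 316 = -579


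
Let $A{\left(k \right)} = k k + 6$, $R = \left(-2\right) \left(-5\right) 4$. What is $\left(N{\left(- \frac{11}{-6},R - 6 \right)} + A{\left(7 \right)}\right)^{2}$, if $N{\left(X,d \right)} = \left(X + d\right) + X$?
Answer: $\frac{77284}{9} \approx 8587.1$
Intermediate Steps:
$R = 40$ ($R = 10 \cdot 4 = 40$)
$N{\left(X,d \right)} = d + 2 X$
$A{\left(k \right)} = 6 + k^{2}$ ($A{\left(k \right)} = k^{2} + 6 = 6 + k^{2}$)
$\left(N{\left(- \frac{11}{-6},R - 6 \right)} + A{\left(7 \right)}\right)^{2} = \left(\left(\left(40 - 6\right) + 2 \left(- \frac{11}{-6}\right)\right) + \left(6 + 7^{2}\right)\right)^{2} = \left(\left(34 + 2 \left(\left(-11\right) \left(- \frac{1}{6}\right)\right)\right) + \left(6 + 49\right)\right)^{2} = \left(\left(34 + 2 \cdot \frac{11}{6}\right) + 55\right)^{2} = \left(\left(34 + \frac{11}{3}\right) + 55\right)^{2} = \left(\frac{113}{3} + 55\right)^{2} = \left(\frac{278}{3}\right)^{2} = \frac{77284}{9}$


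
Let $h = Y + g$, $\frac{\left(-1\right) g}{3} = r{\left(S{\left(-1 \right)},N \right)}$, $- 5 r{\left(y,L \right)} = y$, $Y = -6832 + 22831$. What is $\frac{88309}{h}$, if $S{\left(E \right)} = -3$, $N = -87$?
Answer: $\frac{441545}{79986} \approx 5.5203$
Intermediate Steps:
$Y = 15999$
$r{\left(y,L \right)} = - \frac{y}{5}$
$g = - \frac{9}{5}$ ($g = - 3 \left(\left(- \frac{1}{5}\right) \left(-3\right)\right) = \left(-3\right) \frac{3}{5} = - \frac{9}{5} \approx -1.8$)
$h = \frac{79986}{5}$ ($h = 15999 - \frac{9}{5} = \frac{79986}{5} \approx 15997.0$)
$\frac{88309}{h} = \frac{88309}{\frac{79986}{5}} = 88309 \cdot \frac{5}{79986} = \frac{441545}{79986}$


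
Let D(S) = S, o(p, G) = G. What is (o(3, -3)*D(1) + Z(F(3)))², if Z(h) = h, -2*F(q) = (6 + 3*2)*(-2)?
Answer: 81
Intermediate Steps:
F(q) = 12 (F(q) = -(6 + 3*2)*(-2)/2 = -(6 + 6)*(-2)/2 = -6*(-2) = -½*(-24) = 12)
(o(3, -3)*D(1) + Z(F(3)))² = (-3*1 + 12)² = (-3 + 12)² = 9² = 81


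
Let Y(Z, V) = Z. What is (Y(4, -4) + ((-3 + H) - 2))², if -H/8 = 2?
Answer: 289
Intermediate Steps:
H = -16 (H = -8*2 = -16)
(Y(4, -4) + ((-3 + H) - 2))² = (4 + ((-3 - 16) - 2))² = (4 + (-19 - 2))² = (4 - 21)² = (-17)² = 289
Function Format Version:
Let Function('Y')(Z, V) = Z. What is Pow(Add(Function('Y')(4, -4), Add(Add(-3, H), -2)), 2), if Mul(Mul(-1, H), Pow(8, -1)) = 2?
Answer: 289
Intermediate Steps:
H = -16 (H = Mul(-8, 2) = -16)
Pow(Add(Function('Y')(4, -4), Add(Add(-3, H), -2)), 2) = Pow(Add(4, Add(Add(-3, -16), -2)), 2) = Pow(Add(4, Add(-19, -2)), 2) = Pow(Add(4, -21), 2) = Pow(-17, 2) = 289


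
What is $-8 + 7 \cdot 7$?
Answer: $41$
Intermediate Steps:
$-8 + 7 \cdot 7 = -8 + 49 = 41$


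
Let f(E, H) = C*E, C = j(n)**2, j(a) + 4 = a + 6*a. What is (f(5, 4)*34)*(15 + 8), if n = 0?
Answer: 62560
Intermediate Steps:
j(a) = -4 + 7*a (j(a) = -4 + (a + 6*a) = -4 + 7*a)
C = 16 (C = (-4 + 7*0)**2 = (-4 + 0)**2 = (-4)**2 = 16)
f(E, H) = 16*E
(f(5, 4)*34)*(15 + 8) = ((16*5)*34)*(15 + 8) = (80*34)*23 = 2720*23 = 62560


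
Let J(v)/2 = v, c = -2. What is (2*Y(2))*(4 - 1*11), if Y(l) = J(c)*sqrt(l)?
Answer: 56*sqrt(2) ≈ 79.196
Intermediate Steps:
J(v) = 2*v
Y(l) = -4*sqrt(l) (Y(l) = (2*(-2))*sqrt(l) = -4*sqrt(l))
(2*Y(2))*(4 - 1*11) = (2*(-4*sqrt(2)))*(4 - 1*11) = (-8*sqrt(2))*(4 - 11) = -8*sqrt(2)*(-7) = 56*sqrt(2)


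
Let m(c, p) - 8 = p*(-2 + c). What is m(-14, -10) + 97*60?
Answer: 5988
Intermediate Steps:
m(c, p) = 8 + p*(-2 + c)
m(-14, -10) + 97*60 = (8 - 2*(-10) - 14*(-10)) + 97*60 = (8 + 20 + 140) + 5820 = 168 + 5820 = 5988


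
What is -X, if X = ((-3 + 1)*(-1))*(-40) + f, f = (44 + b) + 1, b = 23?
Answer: 12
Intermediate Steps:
f = 68 (f = (44 + 23) + 1 = 67 + 1 = 68)
X = -12 (X = ((-3 + 1)*(-1))*(-40) + 68 = -2*(-1)*(-40) + 68 = 2*(-40) + 68 = -80 + 68 = -12)
-X = -1*(-12) = 12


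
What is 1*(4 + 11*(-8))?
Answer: -84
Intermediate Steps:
1*(4 + 11*(-8)) = 1*(4 - 88) = 1*(-84) = -84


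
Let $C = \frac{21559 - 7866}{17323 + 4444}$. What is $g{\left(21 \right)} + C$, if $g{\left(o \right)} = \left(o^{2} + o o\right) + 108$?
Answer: $\frac{21563023}{21767} \approx 990.63$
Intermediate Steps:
$g{\left(o \right)} = 108 + 2 o^{2}$ ($g{\left(o \right)} = \left(o^{2} + o^{2}\right) + 108 = 2 o^{2} + 108 = 108 + 2 o^{2}$)
$C = \frac{13693}{21767} \approx 0.62907$
$g{\left(21 \right)} + C = \left(108 + 2 \cdot 21^{2}\right) + \frac{13693}{21767} = \left(108 + 2 \cdot 441\right) + \frac{13693}{21767} = \left(108 + 882\right) + \frac{13693}{21767} = 990 + \frac{13693}{21767} = \frac{21563023}{21767}$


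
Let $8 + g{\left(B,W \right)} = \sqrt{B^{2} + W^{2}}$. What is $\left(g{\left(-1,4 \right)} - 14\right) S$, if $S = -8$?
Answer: $176 - 8 \sqrt{17} \approx 143.02$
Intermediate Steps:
$g{\left(B,W \right)} = -8 + \sqrt{B^{2} + W^{2}}$
$\left(g{\left(-1,4 \right)} - 14\right) S = \left(\left(-8 + \sqrt{\left(-1\right)^{2} + 4^{2}}\right) - 14\right) \left(-8\right) = \left(\left(-8 + \sqrt{1 + 16}\right) - 14\right) \left(-8\right) = \left(\left(-8 + \sqrt{17}\right) - 14\right) \left(-8\right) = \left(-22 + \sqrt{17}\right) \left(-8\right) = 176 - 8 \sqrt{17}$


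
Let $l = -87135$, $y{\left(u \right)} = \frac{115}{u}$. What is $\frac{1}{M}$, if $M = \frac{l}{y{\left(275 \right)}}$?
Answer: $- \frac{23}{4792425} \approx -4.7992 \cdot 10^{-6}$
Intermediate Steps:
$M = - \frac{4792425}{23}$ ($M = - \frac{87135}{115 \cdot \frac{1}{275}} = - \frac{87135}{\frac{23}{55}} = \left(-87135\right) \frac{55}{23} = - \frac{4792425}{23} \approx -2.0837 \cdot 10^{5}$)
$\frac{1}{M} = \frac{1}{- \frac{4792425}{23}} = - \frac{23}{4792425}$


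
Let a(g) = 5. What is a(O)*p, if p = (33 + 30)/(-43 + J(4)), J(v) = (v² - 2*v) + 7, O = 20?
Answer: -45/4 ≈ -11.250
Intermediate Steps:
J(v) = 7 + v² - 2*v
p = -9/4 (p = (33 + 30)/(-43 + (7 + 4² - 2*4)) = 63/(-43 + (7 + 16 - 8)) = 63/(-43 + 15) = 63/(-28) = 63*(-1/28) = -9/4 ≈ -2.2500)
a(O)*p = 5*(-9/4) = -45/4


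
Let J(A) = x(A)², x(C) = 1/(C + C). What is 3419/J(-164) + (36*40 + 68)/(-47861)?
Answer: 17604697078748/47861 ≈ 3.6783e+8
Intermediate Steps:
x(C) = 1/(2*C)
J(A) = 1/(4*A²) (J(A) = (1/(2*A))² = 1/(4*A²))
3419/J(-164) + (36*40 + 68)/(-47861) = 3419/(((¼)/(-164)²)) + (36*40 + 68)/(-47861) = 3419/(((¼)*(1/26896))) + (1440 + 68)*(-1/47861) = 3419/(1/107584) + 1508*(-1/47861) = 3419*107584 - 1508/47861 = 367829696 - 1508/47861 = 17604697078748/47861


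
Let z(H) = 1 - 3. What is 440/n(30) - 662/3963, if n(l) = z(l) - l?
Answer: -220613/15852 ≈ -13.917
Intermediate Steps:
z(H) = -2
n(l) = -2 - l
440/n(30) - 662/3963 = 440/(-2 - 1*30) - 662/3963 = 440/(-2 - 30) - 662*1/3963 = 440/(-32) - 662/3963 = 440*(-1/32) - 662/3963 = -55/4 - 662/3963 = -220613/15852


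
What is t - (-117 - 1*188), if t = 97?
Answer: 402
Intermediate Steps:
t - (-117 - 1*188) = 97 - (-117 - 1*188) = 97 - (-117 - 188) = 97 - 1*(-305) = 97 + 305 = 402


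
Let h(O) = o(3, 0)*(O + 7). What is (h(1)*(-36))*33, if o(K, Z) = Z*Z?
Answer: 0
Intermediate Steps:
o(K, Z) = Z²
h(O) = 0 (h(O) = 0²*(O + 7) = 0*(7 + O) = 0)
(h(1)*(-36))*33 = (0*(-36))*33 = 0*33 = 0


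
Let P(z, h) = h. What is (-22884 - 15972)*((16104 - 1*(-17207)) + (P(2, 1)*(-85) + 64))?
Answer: -1293516240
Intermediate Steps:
(-22884 - 15972)*((16104 - 1*(-17207)) + (P(2, 1)*(-85) + 64)) = (-22884 - 15972)*((16104 - 1*(-17207)) + (1*(-85) + 64)) = -38856*((16104 + 17207) + (-85 + 64)) = -38856*(33311 - 21) = -38856*33290 = -1293516240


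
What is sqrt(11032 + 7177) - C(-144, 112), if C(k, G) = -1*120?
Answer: 120 + sqrt(18209) ≈ 254.94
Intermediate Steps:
C(k, G) = -120
sqrt(11032 + 7177) - C(-144, 112) = sqrt(11032 + 7177) - 1*(-120) = sqrt(18209) + 120 = 120 + sqrt(18209)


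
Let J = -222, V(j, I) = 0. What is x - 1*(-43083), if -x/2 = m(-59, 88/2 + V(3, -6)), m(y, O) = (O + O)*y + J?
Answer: 53911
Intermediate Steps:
m(y, O) = -222 + 2*O*y (m(y, O) = (O + O)*y - 222 = (2*O)*y - 222 = 2*O*y - 222 = -222 + 2*O*y)
x = 10828 (x = -2*(-222 + 2*(88/2 + 0)*(-59)) = -2*(-222 + 2*(88*(½) + 0)*(-59)) = -2*(-222 + 2*(44 + 0)*(-59)) = -2*(-222 + 2*44*(-59)) = -2*(-222 - 5192) = -2*(-5414) = 10828)
x - 1*(-43083) = 10828 - 1*(-43083) = 10828 + 43083 = 53911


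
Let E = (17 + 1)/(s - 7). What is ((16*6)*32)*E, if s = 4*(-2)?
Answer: -18432/5 ≈ -3686.4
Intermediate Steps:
s = -8
E = -6/5 (E = (17 + 1)/(-8 - 7) = 18/(-15) = 18*(-1/15) = -6/5 ≈ -1.2000)
((16*6)*32)*E = ((16*6)*32)*(-6/5) = (96*32)*(-6/5) = 3072*(-6/5) = -18432/5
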